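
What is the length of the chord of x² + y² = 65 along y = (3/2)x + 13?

Substitute y = (26 + 3x)/2:
13x² + 156x + 416 = 0  ⟹  x² + 12x + 32 = 0
x = −4 or x = −8, giving (−4, 7) and (−8, 1).
Chord length = distance between (−4, 7) and (−8, 1) = √52 = 2√13.

2√13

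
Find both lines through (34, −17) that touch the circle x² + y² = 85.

6x + 7y = 85 and 2x + 9y = −85

Write the tangent as mx − y + (−17 − m·(34)) = 0 and set its distance from the centre to √85:
(−34m − (17))² = 85(m² + 1)
63m² + 68m + 12 = 0, so m = −6/7 or m = −2/9.
With m = −6/7: 6x + 7y = 85. With m = −2/9: 2x + 9y = −85.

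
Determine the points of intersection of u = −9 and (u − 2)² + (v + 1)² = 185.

The line gives u = −9. Substituting into the circle:
v² + 2v − 63 = 0
v = 7 or v = −9, giving (−9, 7) and (−9, −9).

(−9, −9) and (−9, 7)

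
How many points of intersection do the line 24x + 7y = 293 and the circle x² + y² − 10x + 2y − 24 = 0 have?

Centre (5, −1), r² = 50. Distance² from centre to line = (−180)²/625 = 1296/25.
Since d² > r², the line lies outside the circle.

0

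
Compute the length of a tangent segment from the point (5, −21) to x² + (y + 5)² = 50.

√231

With centre O = (0, −5), |OP|² = 281 and r² = 50.
By the tangent–radius right angle, tangent length = √(|PO|² − r²) = √231.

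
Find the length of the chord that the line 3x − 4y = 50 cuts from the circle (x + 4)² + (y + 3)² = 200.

20

Centre (−4, −3), r² = 200. Perpendicular distance d from centre to line = |−50| / √25 = 50/√25.
Half the chord is √(r² − d²) = √(100), so the full chord is 20.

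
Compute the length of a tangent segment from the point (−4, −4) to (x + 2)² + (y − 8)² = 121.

Centre (−2, 8), r² = 121. |PO|² = (−2)² + (−12)² = 148.
The tangent meets the radius at right angles, so tangent² = |PO|² − r² = 148 − 121 = 27.

3√3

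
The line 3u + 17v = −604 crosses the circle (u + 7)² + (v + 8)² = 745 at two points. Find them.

(−20, −32) and (−3, −35)

From the line, v = (−604 − 3u)/17. Substituting:
298u² + 6854u + 17880 = 0  ⟹  u² + 23u + 60 = 0
u = −3 or u = −20, giving (−3, −35) and (−20, −32).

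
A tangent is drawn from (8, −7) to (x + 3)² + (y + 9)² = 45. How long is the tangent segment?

4√5

With centre O = (−3, −9), |OP|² = 125 and r² = 45.
Power of the point: PT² = |PO|² − r² = 80, so PT = 4√5.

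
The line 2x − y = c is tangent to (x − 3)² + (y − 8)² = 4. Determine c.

The line touches the circle iff its distance from (3, 8) is 2:
|2·3 − 1·8 − c| / √5 = 2
|c − (−2)| = 2√5.

c = −2 ± 2√5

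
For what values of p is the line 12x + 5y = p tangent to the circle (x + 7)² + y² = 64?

Tangency holds when the distance from the centre (−7, 0) to the line equals the radius 8:
|12·(−7) + 5·0 − p| / √169 = 8
|p − (−84)| = 8·13, so p = 20 or p = −188.

p = −188 or p = 20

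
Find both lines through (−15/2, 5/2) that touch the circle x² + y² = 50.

Let a tangent through (−15/2, 5/2) have slope m. Its distance from (0, 0) must equal 5√2:
[m·(15/2) − (−5/2)]² = 50(m² + 1)
m² + 6m − 7 = 0, so m = −7 or m = 1.
Through (−15/2, 5/2) these give 7x + y = −50 and x − y = −10.

7x + y = −50 and x − y = −10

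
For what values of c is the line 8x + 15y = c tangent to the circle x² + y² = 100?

For a tangent, require d(centre, line) = r = 10.
|8·0 + 15·0 − c| / √289 = 10
|c| = 10·17, so c = 170 or c = −170.

c = −170 or c = 170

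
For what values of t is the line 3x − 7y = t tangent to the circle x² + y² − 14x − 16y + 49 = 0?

t = −35 ± 8√58

Tangency holds when the distance from the centre (7, 8) to the line equals the radius 8:
|3·7 − 7·8 − t| / √58 = 8
|t − (−35)| = 8√58.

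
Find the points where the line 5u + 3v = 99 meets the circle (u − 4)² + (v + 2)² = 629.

(6, 23) and (27, −12)

From the line, v = (99 − 5u)/3. Substituting:
34u² − 1122u + 5508 = 0  ⟹  u² − 33u + 162 = 0
u = 27 or u = 6, giving (27, −12) and (6, 23).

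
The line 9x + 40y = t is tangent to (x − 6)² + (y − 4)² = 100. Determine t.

For a tangent, require d(centre, line) = r = 10.
|9·6 + 40·4 − t| / √1681 = 10
|t − (214)| = 10·41, so t = 624 or t = −196.

t = −196 or t = 624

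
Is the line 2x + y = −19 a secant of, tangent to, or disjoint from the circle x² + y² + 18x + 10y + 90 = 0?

Centre (−9, −5), r² = 16. Distance² from centre to line = (−4)²/5 = 16/5.
Since d² < r², the line cuts the circle twice.

secant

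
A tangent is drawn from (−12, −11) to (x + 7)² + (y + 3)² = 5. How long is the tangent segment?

Centre (−7, −3), r² = 5. |PO|² = (−5)² + (−8)² = 89.
The tangent meets the radius at right angles, so tangent² = |PO|² − r² = 89 − 5 = 84.

2√21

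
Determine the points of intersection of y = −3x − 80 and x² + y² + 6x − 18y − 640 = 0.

Substitute y = −3x − 80:
10x² + 540x + 7200 = 0  ⟹  x² + 54x + 720 = 0
x = −24 or x = −30, giving (−24, −8) and (−30, 10).

(−30, 10) and (−24, −8)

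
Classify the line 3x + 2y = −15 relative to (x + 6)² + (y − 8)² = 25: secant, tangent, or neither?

secant

Centre (−6, 8), r² = 25. Distance² from centre to line = (13)²/13 = 13.
Since d² < r², the line cuts the circle twice.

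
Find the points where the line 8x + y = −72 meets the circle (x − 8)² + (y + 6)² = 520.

(−10, 8) and (−6, −24)

From the line, y = −8x − 72. Substituting:
65x² + 1040x + 3900 = 0  ⟹  x² + 16x + 60 = 0
x = −6 or x = −10, giving (−6, −24) and (−10, 8).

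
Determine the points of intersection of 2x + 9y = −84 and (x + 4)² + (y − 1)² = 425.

(−24, −4) and (12, −12)

Express y = (−84 − 2x)/9 and substitute into the circle:
85x² + 1020x − 24480 = 0  ⟹  x² + 12x − 288 = 0
x = 12 or x = −24, giving (12, −12) and (−24, −4).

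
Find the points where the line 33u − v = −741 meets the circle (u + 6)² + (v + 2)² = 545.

Express v = 33u + 741 and substitute into the circle:
1090u² + 49050u + 551540 = 0  ⟹  u² + 45u + 506 = 0
u = −22 or u = −23, giving (−22, 15) and (−23, −18).

(−23, −18) and (−22, 15)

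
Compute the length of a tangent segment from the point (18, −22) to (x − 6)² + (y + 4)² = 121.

With centre O = (6, −4), |OP|² = 468 and r² = 121.
The tangent meets the radius at right angles, so tangent² = |PO|² − r² = 468 − 121 = 347.

√347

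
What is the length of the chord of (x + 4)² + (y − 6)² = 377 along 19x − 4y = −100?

From the line, y = (100 + 19x)/4. Substituting:
377x² + 3016x = 0  ⟹  x² + 8x = 0
x = 0 or x = −8, giving (0, 25) and (−8, −13).
Chord length = distance between (0, 25) and (−8, −13) = √1508 = 2√377.

2√377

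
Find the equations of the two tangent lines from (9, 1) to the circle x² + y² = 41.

5x − 4y = 41 and 4x + 5y = 41

Let a tangent through (9, 1) have slope m. Its distance from (0, 0) must equal √41:
(−9m − (−1))² = 41(m² + 1)
20m² − 9m − 20 = 0, so m = 5/4 or m = −4/5.
Through (9, 1) these give 5x − 4y = 41 and 4x + 5y = 41.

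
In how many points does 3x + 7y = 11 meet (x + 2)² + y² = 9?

d² = (3·(−2) + 7·0 − (11))²/58 = 289/58; r² = 9.
Since d² < r², the line cuts the circle twice.

2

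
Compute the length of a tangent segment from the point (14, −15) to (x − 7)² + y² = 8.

√266

The centre is (7, 0) and r = 2√2. The square of the distance from P to the centre is 49 + 225 = 274.
By the tangent–radius right angle, tangent length = √(|PO|² − r²) = √266.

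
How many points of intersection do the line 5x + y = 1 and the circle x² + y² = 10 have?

Centre (0, 0), r² = 10. Distance² from centre to line = (−1)²/26 = 1/26.
Since d² < r², the line cuts the circle twice.

2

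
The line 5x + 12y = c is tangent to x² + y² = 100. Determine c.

c = −130 or c = 130

For a tangent, require d(centre, line) = r = 10.
|5·0 + 12·0 − c| / √169 = 10
|c| = 10·13, so c = 130 or c = −130.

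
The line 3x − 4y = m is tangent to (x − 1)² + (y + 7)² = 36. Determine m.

Tangency holds when the distance from the centre (1, −7) to the line equals the radius 6:
|3·1 − 4·(−7) − m| / √25 = 6
|m − (31)| = 6·5, so m = 61 or m = 1.

m = 1 or m = 61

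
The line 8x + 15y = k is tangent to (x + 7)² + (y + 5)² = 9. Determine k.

The line touches the circle iff its distance from (−7, −5) is 3:
|8·(−7) + 15·(−5) − k| / √289 = 3
|k − (−131)| = 3·17, so k = −80 or k = −182.

k = −182 or k = −80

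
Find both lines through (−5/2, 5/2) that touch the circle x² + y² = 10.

Let a tangent through (−5/2, 5/2) have slope m. Its distance from (0, 0) must equal √10:
[m·(5/2) − (−5/2)]² = 10(m² + 1)
3m² − 10m + 3 = 0, so m = 1/3 or m = 3.
With m = 1/3: x − 3y = −10. With m = 3: 3x − y = −10.

x − 3y = −10 and 3x − y = −10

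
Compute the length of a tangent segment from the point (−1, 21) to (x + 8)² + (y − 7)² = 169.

2√19

With centre O = (−8, 7), |OP|² = 245 and r² = 169.
The tangent meets the radius at right angles, so tangent² = |PO|² − r² = 245 − 169 = 76.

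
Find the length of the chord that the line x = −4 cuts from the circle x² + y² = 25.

The distance from (0, 0) to the line is 4, and r² = 25.
Half the chord is √(r² − d²) = √(9), so the full chord is 6.

6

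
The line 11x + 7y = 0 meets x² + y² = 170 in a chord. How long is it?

2√170

Centre (0, 0), r² = 170. Perpendicular distance d from centre to line = |0| / √170 = 0/√170.
Half the chord is √(r² − d²) = √(170), so the full chord is 2√170.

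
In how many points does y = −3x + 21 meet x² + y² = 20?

Substituting the line into the circle gives 10x² − 126x + 421 = 0.
Discriminant = (−126)² − 4·10·(421) = −964 < 0.
No real roots: the line does not meet the circle.

0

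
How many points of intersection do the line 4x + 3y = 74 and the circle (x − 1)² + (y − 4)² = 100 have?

Substituting the line into the circle gives 25x² − 514x + 2953 = 0.
Discriminant = (−514)² − 4·25·(2953) = −31104 < 0.
No real roots: the line does not meet the circle.

0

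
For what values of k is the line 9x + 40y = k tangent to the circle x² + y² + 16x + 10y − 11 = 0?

Tangency holds when the distance from the centre (−8, −5) to the line equals the radius 10:
|9·(−8) + 40·(−5) − k| / √1681 = 10
|k − (−272)| = 10·41, so k = 138 or k = −682.

k = −682 or k = 138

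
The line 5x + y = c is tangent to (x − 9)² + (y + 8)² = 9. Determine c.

Tangency holds when the distance from the centre (9, −8) to the line equals the radius 3:
|5·9 + 1·(−8) − c| / √26 = 3
|c − (37)| = 3√26.

c = 37 ± 3√26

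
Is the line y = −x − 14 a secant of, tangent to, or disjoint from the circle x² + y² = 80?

d² = (1·0 + 1·0 − (−14))²/2 = 98; r² = 80.
Since d² > r², the line lies outside the circle.

disjoint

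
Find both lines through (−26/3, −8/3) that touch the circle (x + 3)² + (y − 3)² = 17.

x − 4y = 2 and 4x − y = −32

A line y − (−8/3) = m(x − (−26/3)) is tangent when its distance from (−3, 3) is √17:
(17/3m − (17/3))² = 17(m² + 1)
4m² − 17m + 4 = 0, so m = 1/4 or m = 4.
Through (−26/3, −8/3) these give x − 4y = 2 and 4x − y = −32.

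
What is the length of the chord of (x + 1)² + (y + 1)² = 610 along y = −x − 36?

Substitute y = −x − 36:
2x² + 72x + 616 = 0  ⟹  x² + 36x + 308 = 0
x = −14 or x = −22, giving (−14, −22) and (−22, −14).
|(−14, −22) − (−22, −14)| = √((8)² + (−8)²) = 8√2.

8√2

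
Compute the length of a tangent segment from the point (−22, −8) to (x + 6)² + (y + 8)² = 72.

2√46

The centre is (−6, −8) and r = 6√2. The square of the distance from P to the centre is 256 + 0 = 256.
The tangent meets the radius at right angles, so tangent² = |PO|² − r² = 256 − 72 = 184.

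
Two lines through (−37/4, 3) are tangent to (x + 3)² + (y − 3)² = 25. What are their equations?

4x + 3y = −28 and 4x − 3y = −46

Write the tangent as mx − y + (3 − m·(−37/4)) = 0 and set its distance from the centre to 5:
[m·(25/4) − (0)]² = 25(m² + 1)
9m² − 16 = 0, so m = −4/3 or m = 4/3.
With m = −4/3: 4x + 3y = −28. With m = 4/3: 4x − 3y = −46.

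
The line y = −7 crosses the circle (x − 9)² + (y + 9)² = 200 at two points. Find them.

(−5, −7) and (23, −7)

Express y = −7 and substitute into the circle:
x² − 18x − 115 = 0
x = 23 or x = −5, giving (23, −7) and (−5, −7).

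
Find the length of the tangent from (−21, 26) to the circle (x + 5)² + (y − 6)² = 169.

√487

Centre (−5, 6), r² = 169. |PO|² = (−16)² + (20)² = 656.
Power of the point: PT² = |PO|² − r² = 487, so PT = √487.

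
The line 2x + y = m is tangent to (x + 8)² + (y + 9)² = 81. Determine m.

Tangency holds when the distance from the centre (−8, −9) to the line equals the radius 9:
|2·(−8) + 1·(−9) − m| / √5 = 9
|m − (−25)| = 9√5.

m = −25 ± 9√5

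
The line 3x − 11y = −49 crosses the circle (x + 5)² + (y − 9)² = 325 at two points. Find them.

(−20, −1) and (13, 8)

Substitute y = (49 + 3x)/11:
130x² + 910x − 33800 = 0  ⟹  x² + 7x − 260 = 0
x = 13 or x = −20, giving (13, 8) and (−20, −1).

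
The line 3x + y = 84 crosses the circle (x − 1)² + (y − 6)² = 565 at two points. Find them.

(23, 15) and (24, 12)

From the line, y = −3x + 84. Substituting:
10x² − 470x + 5520 = 0  ⟹  x² − 47x + 552 = 0
x = 24 or x = 23, giving (24, 12) and (23, 15).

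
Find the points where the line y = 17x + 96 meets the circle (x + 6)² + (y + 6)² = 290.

(−7, −23) and (−5, 11)

Substitute y = 17x + 96:
290x² + 3480x + 10150 = 0  ⟹  x² + 12x + 35 = 0
x = −5 or x = −7, giving (−5, 11) and (−7, −23).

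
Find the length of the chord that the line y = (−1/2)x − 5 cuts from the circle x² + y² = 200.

The distance from (0, 0) to the line is 10/√5, and r² = 200.
Chord = 2√(r² − d²) = 2·√(180) = 12√5.

12√5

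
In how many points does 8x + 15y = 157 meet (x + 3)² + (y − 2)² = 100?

2

Substituting the line into the circle gives 289x² − 682x − 4346 = 0.
Δ = 465124 − (−5023976) = 5489100.
Two real roots: the line is a secant.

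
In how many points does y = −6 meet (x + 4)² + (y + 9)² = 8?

0

d² = (0·(−4) + 1·(−9) − (−6))² = 9; r² = 8.
Since d² > r², the line lies outside the circle.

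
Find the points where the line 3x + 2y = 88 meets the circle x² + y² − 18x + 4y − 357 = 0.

(18, 17) and (30, −1)

Substitute y = (88 − 3x)/2:
13x² − 624x + 7020 = 0  ⟹  x² − 48x + 540 = 0
x = 30 or x = 18, giving (30, −1) and (18, 17).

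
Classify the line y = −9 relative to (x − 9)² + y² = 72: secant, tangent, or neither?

d² = (0·9 + 1·0 − (−9))² = 81; r² = 72.
Since d² > r², the line lies outside the circle.

neither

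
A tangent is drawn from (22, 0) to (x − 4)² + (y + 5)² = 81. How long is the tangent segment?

With centre O = (4, −5), |OP|² = 349 and r² = 81.
By the tangent–radius right angle, tangent length = √(|PO|² − r²) = √268 = 2√67.

2√67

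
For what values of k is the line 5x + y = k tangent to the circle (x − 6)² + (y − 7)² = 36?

k = 37 ± 6√26

For a tangent, require d(centre, line) = r = 6.
|5·6 + 1·7 − k| / √26 = 6
|k − (37)| = 6√26.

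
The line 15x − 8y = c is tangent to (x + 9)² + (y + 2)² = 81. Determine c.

c = −272 or c = 34

The line touches the circle iff its distance from (−9, −2) is 9:
|15·(−9) − 8·(−2) − c| / √289 = 9
|c − (−119)| = 9·17, so c = 34 or c = −272.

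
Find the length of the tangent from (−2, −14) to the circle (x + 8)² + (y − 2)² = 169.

√123

With centre O = (−8, 2), |OP|² = 292 and r² = 169.
Power of the point: PT² = |PO|² − r² = 123, so PT = √123.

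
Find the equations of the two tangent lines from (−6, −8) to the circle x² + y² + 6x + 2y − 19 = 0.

Let a tangent through (−6, −8) have slope m. Its distance from (−3, −1) must equal √29:
[m·(3) − (7)]² = 29(m² + 1)
10m² + 21m − 10 = 0, so m = 2/5 or m = −5/2.
With m = 2/5: 2x − 5y = 28. With m = −5/2: 5x + 2y = −46.

2x − 5y = 28 and 5x + 2y = −46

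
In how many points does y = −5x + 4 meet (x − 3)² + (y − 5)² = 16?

Centre (3, 5), r² = 16. Distance² from centre to line = (16)²/26 = 128/13.
Since d² < r², the line cuts the circle twice.

2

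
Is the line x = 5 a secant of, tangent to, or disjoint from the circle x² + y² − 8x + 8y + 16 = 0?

secant

d² = (1·4 + 0·(−4) − (5))² = 1; r² = 16.
Since d² < r², the line cuts the circle twice.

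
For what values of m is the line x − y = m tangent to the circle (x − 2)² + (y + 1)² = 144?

The line touches the circle iff its distance from (2, −1) is 12:
|1·2 − 1·(−1) − m| / √2 = 12
|m − (3)| = 12√2.

m = 3 ± 12√2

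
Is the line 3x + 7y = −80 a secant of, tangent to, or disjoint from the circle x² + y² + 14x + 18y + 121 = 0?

secant

Substituting the line into the circle gives 58x² + 788x + 2249 = 0.
Discriminant = (788)² − 4·58·(2249) = 99176 > 0.
Two real roots: the line is a secant.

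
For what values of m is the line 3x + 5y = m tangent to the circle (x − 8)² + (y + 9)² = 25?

m = −21 ± 5√34

For a tangent, require d(centre, line) = r = 5.
|3·8 + 5·(−9) − m| / √34 = 5
|m − (−21)| = 5√34.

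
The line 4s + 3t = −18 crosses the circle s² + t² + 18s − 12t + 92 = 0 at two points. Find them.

(−12, 10) and (−6, 2)

Express t = (−18 − 4s)/3 and substitute into the circle:
25s² + 450s + 1800 = 0  ⟹  s² + 18s + 72 = 0
s = −6 or s = −12, giving (−6, 2) and (−12, 10).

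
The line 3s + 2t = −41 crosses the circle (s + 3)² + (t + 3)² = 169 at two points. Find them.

Express t = (−41 − 3s)/2 and substitute into the circle:
13s² + 234s + 585 = 0  ⟹  s² + 18s + 45 = 0
s = −3 or s = −15, giving (−3, −16) and (−15, 2).

(−15, 2) and (−3, −16)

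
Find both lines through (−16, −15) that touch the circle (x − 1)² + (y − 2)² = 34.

5x − 3y = −35 and 3x − 5y = 27

A line y − (−15) = m(x − (−16)) is tangent when its distance from (1, 2) is √34:
[m·(17) − (17)]² = 34(m² + 1)
15m² − 34m + 15 = 0, so m = 5/3 or m = 3/5.
With m = 5/3: 5x − 3y = −35. With m = 3/5: 3x − 5y = 27.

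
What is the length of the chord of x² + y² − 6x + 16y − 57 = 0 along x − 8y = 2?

2√65

The distance from (3, −8) to the line is 65/√65, and r² = 130.
Half the chord is √(r² − d²) = √(65), so the full chord is 2√65.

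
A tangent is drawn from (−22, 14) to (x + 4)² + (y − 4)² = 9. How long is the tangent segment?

With centre O = (−4, 4), |OP|² = 424 and r² = 9.
The tangent meets the radius at right angles, so tangent² = |PO|² − r² = 424 − 9 = 415.

√415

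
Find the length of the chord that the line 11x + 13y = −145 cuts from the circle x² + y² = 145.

√290

Substitute y = (−145 − 11x)/13:
290x² + 3190x − 3480 = 0  ⟹  x² + 11x − 12 = 0
x = 1 or x = −12, giving (1, −12) and (−12, −1).
Chord length = distance between (1, −12) and (−12, −1) = √290 = √290.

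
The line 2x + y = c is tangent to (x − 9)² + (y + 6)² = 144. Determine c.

c = 12 ± 12√5

Tangency holds when the distance from the centre (9, −6) to the line equals the radius 12:
|2·9 + 1·(−6) − c| / √5 = 12
|c − (12)| = 12√5.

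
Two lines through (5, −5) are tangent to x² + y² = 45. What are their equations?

Let a tangent through (5, −5) have slope m. Its distance from (0, 0) must equal 3√5:
[m·(−5) − (5)]² = 45(m² + 1)
2m² − 5m + 2 = 0, so m = 1/2 or m = 2.
Through (5, −5) these give x − 2y = 15 and 2x − y = 15.

x − 2y = 15 and 2x − y = 15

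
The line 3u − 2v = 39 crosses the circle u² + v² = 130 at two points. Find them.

Express v = (−39 + 3u)/2 and substitute into the circle:
13u² − 234u + 1001 = 0  ⟹  u² − 18u + 77 = 0
u = 11 or u = 7, giving (11, −3) and (7, −9).

(7, −9) and (11, −3)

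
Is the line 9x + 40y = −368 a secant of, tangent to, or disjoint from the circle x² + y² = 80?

d² = (9·0 + 40·0 − (−368))²/1681 = 135424/1681; r² = 80.
Since d² > r², the line lies outside the circle.

disjoint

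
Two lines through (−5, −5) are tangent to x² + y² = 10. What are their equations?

Let a tangent through (−5, −5) have slope m. Its distance from (0, 0) must equal √10:
[m·(5) − (5)]² = 10(m² + 1)
3m² − 10m + 3 = 0, so m = 3 or m = 1/3.
With m = 3: 3x − y = −10. With m = 1/3: x − 3y = 10.

3x − y = −10 and x − 3y = 10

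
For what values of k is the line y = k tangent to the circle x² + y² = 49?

Tangency holds when the distance from the centre (0, 0) to the line equals the radius 7:
|0·0 + 1·0 − k| / √1 = 7
|k| = 7, so k = 7 or k = −7.

k = −7 or k = 7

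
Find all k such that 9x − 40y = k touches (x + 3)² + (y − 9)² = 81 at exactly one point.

Tangency holds when the distance from the centre (−3, 9) to the line equals the radius 9:
|9·(−3) − 40·9 − k| / √1681 = 9
|k − (−387)| = 9·41, so k = −18 or k = −756.

k = −756 or k = −18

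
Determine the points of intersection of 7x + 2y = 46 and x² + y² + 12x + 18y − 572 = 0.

From the line, y = (46 − 7x)/2. Substituting:
53x² − 848x + 1484 = 0  ⟹  x² − 16x + 28 = 0
x = 14 or x = 2, giving (14, −26) and (2, 16).

(2, 16) and (14, −26)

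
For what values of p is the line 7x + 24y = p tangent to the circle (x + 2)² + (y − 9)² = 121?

The line touches the circle iff its distance from (−2, 9) is 11:
|7·(−2) + 24·9 − p| / √625 = 11
|p − (202)| = 11·25, so p = 477 or p = −73.

p = −73 or p = 477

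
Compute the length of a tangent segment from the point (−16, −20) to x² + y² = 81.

The centre is (0, 0) and r = 9. The square of the distance from P to the centre is 256 + 400 = 656.
The tangent meets the radius at right angles, so tangent² = |PO|² − r² = 656 − 81 = 575.

5√23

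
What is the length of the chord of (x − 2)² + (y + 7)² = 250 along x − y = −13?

4√2

The distance from (2, −7) to the line is 22/√2, and r² = 250.
Half the chord is √(r² − d²) = √(8), so the full chord is 4√2.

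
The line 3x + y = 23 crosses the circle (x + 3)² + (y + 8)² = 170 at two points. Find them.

(8, −1) and (10, −7)

Express y = −3x + 23 and substitute into the circle:
10x² − 180x + 800 = 0  ⟹  x² − 18x + 80 = 0
x = 10 or x = 8, giving (10, −7) and (8, −1).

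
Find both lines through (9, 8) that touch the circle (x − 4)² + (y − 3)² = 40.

x + 3y = 33 and 3x + y = 35

Let a tangent through (9, 8) have slope m. Its distance from (4, 3) must equal 2√10:
[m·(−5) − (−5)]² = 40(m² + 1)
3m² + 10m + 3 = 0, so m = −1/3 or m = −3.
With m = −1/3: x + 3y = 33. With m = −3: 3x + y = 35.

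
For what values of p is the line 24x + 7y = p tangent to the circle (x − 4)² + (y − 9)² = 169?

p = −166 or p = 484

Tangency holds when the distance from the centre (4, 9) to the line equals the radius 13:
|24·4 + 7·9 − p| / √625 = 13
|p − (159)| = 13·25, so p = 484 or p = −166.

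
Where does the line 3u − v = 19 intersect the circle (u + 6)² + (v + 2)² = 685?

Express v = 3u − 19 and substitute into the circle:
10u² − 90u − 360 = 0  ⟹  u² − 9u − 36 = 0
u = 12 or u = −3, giving (12, 17) and (−3, −28).

(−3, −28) and (12, 17)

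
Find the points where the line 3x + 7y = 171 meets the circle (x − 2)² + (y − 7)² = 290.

Express y = (171 − 3x)/7 and substitute into the circle:
58x² − 928x + 870 = 0  ⟹  x² − 16x + 15 = 0
x = 15 or x = 1, giving (15, 18) and (1, 24).

(1, 24) and (15, 18)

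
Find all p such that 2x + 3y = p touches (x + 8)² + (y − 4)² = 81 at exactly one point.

p = −4 ± 9√13

For a tangent, require d(centre, line) = r = 9.
|2·(−8) + 3·4 − p| / √13 = 9
|p − (−4)| = 9√13.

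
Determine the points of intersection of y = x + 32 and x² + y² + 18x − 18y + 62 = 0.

Express y = x + 32 and substitute into the circle:
2x² + 64x + 510 = 0  ⟹  x² + 32x + 255 = 0
x = −15 or x = −17, giving (−15, 17) and (−17, 15).

(−17, 15) and (−15, 17)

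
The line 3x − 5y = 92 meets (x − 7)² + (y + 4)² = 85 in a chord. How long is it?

√34

Centre (7, −4), r² = 85. Perpendicular distance d from centre to line = |−51| / √34 = 51/√34.
Chord = 2√(r² − d²) = 2·√(17/2) = √34.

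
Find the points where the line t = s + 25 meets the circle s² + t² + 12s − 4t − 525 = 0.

(−29, −4) and (0, 25)

From the line, t = s + 25. Substituting:
2s² + 58s = 0  ⟹  s² + 29s = 0
s = 0 or s = −29, giving (0, 25) and (−29, −4).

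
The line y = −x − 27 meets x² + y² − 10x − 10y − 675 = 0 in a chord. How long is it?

9√2

Express y = −x − 27 and substitute into the circle:
2x² + 54x + 324 = 0  ⟹  x² + 27x + 162 = 0
x = −9 or x = −18, giving (−9, −18) and (−18, −9).
Chord length = distance between (−9, −18) and (−18, −9) = √162 = 9√2.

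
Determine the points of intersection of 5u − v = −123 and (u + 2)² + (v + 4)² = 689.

(−27, −12) and (−22, 13)

Substitute v = 5u + 123:
26u² + 1274u + 15444 = 0  ⟹  u² + 49u + 594 = 0
u = −22 or u = −27, giving (−22, 13) and (−27, −12).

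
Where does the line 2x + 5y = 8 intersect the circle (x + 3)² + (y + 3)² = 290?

Substitute y = (8 − 2x)/5:
29x² + 58x − 6496 = 0  ⟹  x² + 2x − 224 = 0
x = 14 or x = −16, giving (14, −4) and (−16, 8).

(−16, 8) and (14, −4)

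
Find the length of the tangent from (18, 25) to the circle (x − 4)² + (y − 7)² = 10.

With centre O = (4, 7), |OP|² = 520 and r² = 10.
The tangent meets the radius at right angles, so tangent² = |PO|² − r² = 520 − 10 = 510.

√510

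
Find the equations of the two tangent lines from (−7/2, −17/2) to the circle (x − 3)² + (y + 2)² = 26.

5x − y = −9 and x − 5y = 39

A line y − (−17/2) = m(x − (−7/2)) is tangent when its distance from (3, −2) is √26:
[m·(13/2) − (13/2)]² = 26(m² + 1)
5m² − 26m + 5 = 0, so m = 5 or m = 1/5.
With m = 5: 5x − y = −9. With m = 1/5: x − 5y = 39.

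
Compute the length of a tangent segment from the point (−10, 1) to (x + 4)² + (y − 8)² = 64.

√21

Centre (−4, 8), r² = 64. |PO|² = (−6)² + (−7)² = 85.
Power of the point: PT² = |PO|² − r² = 21, so PT = √21.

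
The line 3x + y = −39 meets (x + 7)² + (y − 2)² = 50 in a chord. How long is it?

The distance from (−7, 2) to the line is 20/√10, and r² = 50.
Half the chord is √(r² − d²) = √(10), so the full chord is 2√10.

2√10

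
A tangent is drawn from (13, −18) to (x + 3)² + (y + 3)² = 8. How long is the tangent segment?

With centre O = (−3, −3), |OP|² = 481 and r² = 8.
Power of the point: PT² = |PO|² − r² = 473, so PT = √473.

√473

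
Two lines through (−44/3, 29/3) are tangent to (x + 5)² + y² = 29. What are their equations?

5x + 2y = −54 and 2x + 5y = 19

Write the tangent as mx − y + (29/3 − m·(−44/3)) = 0 and set its distance from the centre to √29:
[m·(29/3) − (−29/3)]² = 29(m² + 1)
10m² + 29m + 10 = 0, so m = −5/2 or m = −2/5.
With m = −5/2: 5x + 2y = −54. With m = −2/5: 2x + 5y = 19.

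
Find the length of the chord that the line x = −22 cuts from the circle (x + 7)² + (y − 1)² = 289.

16

Centre (−7, 1), r² = 289. Perpendicular distance d from centre to line = |15| / √1 = 15.
Half the chord is √(r² − d²) = √(64), so the full chord is 16.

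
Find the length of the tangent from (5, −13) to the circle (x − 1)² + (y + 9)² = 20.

Centre (1, −9), r² = 20. |PO|² = (4)² + (−4)² = 32.
Power of the point: PT² = |PO|² − r² = 12, so PT = 2√3.

2√3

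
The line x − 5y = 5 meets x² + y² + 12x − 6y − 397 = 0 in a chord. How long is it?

The distance from (−6, 3) to the line is 26/√26, and r² = 442.
Chord = 2√(r² − d²) = 2·√(416) = 8√26.

8√26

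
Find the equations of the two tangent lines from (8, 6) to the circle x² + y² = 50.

7x − y = 50 and x + 7y = 50

Let a tangent through (8, 6) have slope m. Its distance from (0, 0) must equal 5√2:
(−8m − (−6))² = 50(m² + 1)
7m² − 48m − 7 = 0, so m = 7 or m = −1/7.
With m = 7: 7x − y = 50. With m = −1/7: x + 7y = 50.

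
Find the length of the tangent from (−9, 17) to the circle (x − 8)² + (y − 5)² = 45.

2√97

With centre O = (8, 5), |OP|² = 433 and r² = 45.
The tangent meets the radius at right angles, so tangent² = |PO|² − r² = 433 − 45 = 388.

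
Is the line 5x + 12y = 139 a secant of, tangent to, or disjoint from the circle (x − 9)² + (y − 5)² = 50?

secant

Substituting the line into the circle gives 169x² − 3382x + 10705 = 0.
Discriminant = (−3382)² − 4·169·(10705) = 4201344 > 0.
Two real roots: the line is a secant.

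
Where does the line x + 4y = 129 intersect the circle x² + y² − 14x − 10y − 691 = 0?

(1, 32) and (25, 26)

Substitute y = (129 − x)/4:
17x² − 442x + 425 = 0  ⟹  x² − 26x + 25 = 0
x = 25 or x = 1, giving (25, 26) and (1, 32).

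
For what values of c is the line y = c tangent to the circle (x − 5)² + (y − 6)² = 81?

c = −3 or c = 15

For a tangent, require d(centre, line) = r = 9.
|0·5 + 1·6 − c| / √1 = 9
|c − (6)| = 9, so c = 15 or c = −3.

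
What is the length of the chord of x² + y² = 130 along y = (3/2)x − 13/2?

6√13

From the line, y = (−13 + 3x)/2. Substituting:
13x² − 78x − 351 = 0  ⟹  x² − 6x − 27 = 0
x = 9 or x = −3, giving (9, 7) and (−3, −11).
Chord length = distance between (9, 7) and (−3, −11) = √468 = 6√13.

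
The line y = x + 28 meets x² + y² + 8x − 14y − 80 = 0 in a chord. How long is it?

Centre (−4, 7), r² = 145. Perpendicular distance d from centre to line = |17| / √2 = 17/√2.
Half the chord is √(r² − d²) = √(1/2), so the full chord is √2.

√2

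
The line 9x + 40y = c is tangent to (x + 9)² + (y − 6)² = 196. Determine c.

c = −415 or c = 733

For a tangent, require d(centre, line) = r = 14.
|9·(−9) + 40·6 − c| / √1681 = 14
|c − (159)| = 14·41, so c = 733 or c = −415.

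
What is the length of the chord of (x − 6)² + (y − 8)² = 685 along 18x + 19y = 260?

2√685

Centre (6, 8), r² = 685. Perpendicular distance d from centre to line = |0| / √685 = 0/√685.
Half the chord is √(r² − d²) = √(685), so the full chord is 2√685.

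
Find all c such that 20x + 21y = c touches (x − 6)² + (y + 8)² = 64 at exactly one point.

c = −280 or c = 184

The line touches the circle iff its distance from (6, −8) is 8:
|20·6 + 21·(−8) − c| / √841 = 8
|c − (−48)| = 8·29, so c = 184 or c = −280.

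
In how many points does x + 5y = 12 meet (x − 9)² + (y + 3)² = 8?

Substituting the line into the circle gives 26x² − 504x + 2554 = 0.
Δ = 254016 − 265616 = −11600.
No real roots: the line does not meet the circle.

0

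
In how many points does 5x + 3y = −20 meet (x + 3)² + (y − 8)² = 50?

2

Substituting the line into the circle gives 34x² + 494x + 1567 = 0.
Δ = 244036 − 213112 = 30924.
Two real roots: the line is a secant.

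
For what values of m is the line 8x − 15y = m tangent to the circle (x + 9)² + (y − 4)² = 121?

m = −319 or m = 55

For a tangent, require d(centre, line) = r = 11.
|8·(−9) − 15·4 − m| / √289 = 11
|m − (−132)| = 11·17, so m = 55 or m = −319.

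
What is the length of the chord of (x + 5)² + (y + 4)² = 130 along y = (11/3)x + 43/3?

Centre (−5, −4), r² = 130. Perpendicular distance d from centre to line = |0| / √130 = 0/√130.
Chord = 2√(r² − d²) = 2·√(130) = 2√130.

2√130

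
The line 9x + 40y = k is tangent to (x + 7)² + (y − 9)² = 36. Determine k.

k = 51 or k = 543

For a tangent, require d(centre, line) = r = 6.
|9·(−7) + 40·9 − k| / √1681 = 6
|k − (297)| = 6·41, so k = 543 or k = 51.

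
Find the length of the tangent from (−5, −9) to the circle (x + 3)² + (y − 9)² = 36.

2√73

Centre (−3, 9), r² = 36. |PO|² = (−2)² + (−18)² = 328.
The tangent meets the radius at right angles, so tangent² = |PO|² − r² = 328 − 36 = 292.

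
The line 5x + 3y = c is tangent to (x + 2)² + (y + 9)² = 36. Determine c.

For a tangent, require d(centre, line) = r = 6.
|5·(−2) + 3·(−9) − c| / √34 = 6
|c − (−37)| = 6√34.

c = −37 ± 6√34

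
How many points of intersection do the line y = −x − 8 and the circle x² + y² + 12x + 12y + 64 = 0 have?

1

Substituting the line into the circle gives 2x² + 16x + 32 = 0.
Discriminant = (16)² − 4·2·(32) = 0.
A repeated root: the line is tangent.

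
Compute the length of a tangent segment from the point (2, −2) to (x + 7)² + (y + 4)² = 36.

7

The centre is (−7, −4) and r = 6. The square of the distance from P to the centre is 81 + 4 = 85.
Power of the point: PT² = |PO|² − r² = 49, so PT = 7.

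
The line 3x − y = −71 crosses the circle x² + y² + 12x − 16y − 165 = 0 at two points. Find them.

Express y = 3x + 71 and substitute into the circle:
10x² + 390x + 3740 = 0  ⟹  x² + 39x + 374 = 0
x = −17 or x = −22, giving (−17, 20) and (−22, 5).

(−22, 5) and (−17, 20)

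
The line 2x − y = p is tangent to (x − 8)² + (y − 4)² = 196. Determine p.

Tangency holds when the distance from the centre (8, 4) to the line equals the radius 14:
|2·8 − 1·4 − p| / √5 = 14
|p − (12)| = 14√5.

p = 12 ± 14√5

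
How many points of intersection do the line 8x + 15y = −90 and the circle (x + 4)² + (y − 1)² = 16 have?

Centre (−4, 1), r² = 16. Distance² from centre to line = (73)²/289 = 5329/289.
Since d² > r², the line lies outside the circle.

0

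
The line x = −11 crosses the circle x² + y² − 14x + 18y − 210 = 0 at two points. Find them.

The line gives x = −11. Substituting into the circle:
y² + 18y + 65 = 0
y = −5 or y = −13, giving (−11, −5) and (−11, −13).

(−11, −13) and (−11, −5)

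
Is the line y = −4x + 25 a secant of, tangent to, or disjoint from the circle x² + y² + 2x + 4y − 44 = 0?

disjoint

d² = (4·(−1) + 1·(−2) − (25))²/17 = 961/17; r² = 49.
Since d² > r², the line lies outside the circle.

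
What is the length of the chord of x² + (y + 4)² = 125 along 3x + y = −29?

The distance from (0, −4) to the line is 25/√10, and r² = 125.
Half the chord is √(r² − d²) = √(125/2), so the full chord is 5√10.

5√10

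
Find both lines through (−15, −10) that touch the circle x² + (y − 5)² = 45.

Let a tangent through (−15, −10) have slope m. Its distance from (0, 5) must equal 3√5:
[m·(15) − (15)]² = 45(m² + 1)
2m² − 5m + 2 = 0, so m = 2 or m = 1/2.
With m = 2: 2x − y = −20. With m = 1/2: x − 2y = 5.

2x − y = −20 and x − 2y = 5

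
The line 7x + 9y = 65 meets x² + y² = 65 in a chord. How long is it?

Express y = (65 − 7x)/9 and substitute into the circle:
130x² − 910x − 1040 = 0  ⟹  x² − 7x − 8 = 0
x = 8 or x = −1, giving (8, 1) and (−1, 8).
Chord length = distance between (8, 1) and (−1, 8) = √130 = √130.

√130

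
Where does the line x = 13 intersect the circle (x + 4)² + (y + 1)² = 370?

The line gives x = 13. Substituting into the circle:
y² + 2y − 80 = 0
y = 8 or y = −10, giving (13, 8) and (13, −10).

(13, −10) and (13, 8)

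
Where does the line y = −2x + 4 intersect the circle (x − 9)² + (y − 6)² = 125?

(−2, 8) and (4, −4)

Express y = −2x + 4 and substitute into the circle:
5x² − 10x − 40 = 0  ⟹  x² − 2x − 8 = 0
x = 4 or x = −2, giving (4, −4) and (−2, 8).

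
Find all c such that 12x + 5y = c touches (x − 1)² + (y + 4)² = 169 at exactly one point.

c = −177 or c = 161

For a tangent, require d(centre, line) = r = 13.
|12·1 + 5·(−4) − c| / √169 = 13
|c − (−8)| = 13·13, so c = 161 or c = −177.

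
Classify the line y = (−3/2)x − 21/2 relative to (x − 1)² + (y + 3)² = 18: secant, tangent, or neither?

Substituting the line into the circle gives 13x² + 82x + 157 = 0.
Discriminant = (82)² − 4·13·(157) = −1440 < 0.
No real roots: the line does not meet the circle.

neither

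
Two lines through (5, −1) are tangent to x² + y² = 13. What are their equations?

3x + 2y = 13 and 2x − 3y = 13

A line y − (−1) = m(x − (5)) is tangent when its distance from (0, 0) is √13:
[m·(−5) − (1)]² = 13(m² + 1)
6m² + 5m − 6 = 0, so m = −3/2 or m = 2/3.
Through (5, −1) these give 3x + 2y = 13 and 2x − 3y = 13.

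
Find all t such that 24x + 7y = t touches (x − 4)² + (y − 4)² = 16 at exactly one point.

The line touches the circle iff its distance from (4, 4) is 4:
|24·4 + 7·4 − t| / √625 = 4
|t − (124)| = 4·25, so t = 224 or t = 24.

t = 24 or t = 224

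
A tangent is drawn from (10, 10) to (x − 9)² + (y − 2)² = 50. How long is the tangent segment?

√15

With centre O = (9, 2), |OP|² = 65 and r² = 50.
The tangent meets the radius at right angles, so tangent² = |PO|² − r² = 65 − 50 = 15.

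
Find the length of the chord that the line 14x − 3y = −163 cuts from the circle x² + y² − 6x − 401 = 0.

2√205

Centre (3, 0), r² = 410. Perpendicular distance d from centre to line = |205| / √205 = 205/√205.
Chord = 2√(r² − d²) = 2·√(205) = 2√205.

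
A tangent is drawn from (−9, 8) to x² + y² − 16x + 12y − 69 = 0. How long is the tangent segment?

Centre (8, −6), r² = 169. |PO|² = (−17)² + (14)² = 485.
By the tangent–radius right angle, tangent length = √(|PO|² − r²) = √316 = 2√79.

2√79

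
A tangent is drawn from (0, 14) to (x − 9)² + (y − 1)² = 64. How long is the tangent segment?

The centre is (9, 1) and r = 8. The square of the distance from P to the centre is 81 + 169 = 250.
By the tangent–radius right angle, tangent length = √(|PO|² − r²) = √186.

√186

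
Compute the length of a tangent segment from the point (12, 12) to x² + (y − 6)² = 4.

The centre is (0, 6) and r = 2. The square of the distance from P to the centre is 144 + 36 = 180.
By the tangent–radius right angle, tangent length = √(|PO|² − r²) = √176 = 4√11.

4√11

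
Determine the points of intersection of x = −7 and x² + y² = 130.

(−7, −9) and (−7, 9)

The line gives x = −7. Substituting into the circle:
y² − 81 = 0
y = 9 or y = −9, giving (−7, 9) and (−7, −9).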